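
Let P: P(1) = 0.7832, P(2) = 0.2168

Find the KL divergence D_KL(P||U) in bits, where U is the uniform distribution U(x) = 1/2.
0.2457 bits

U(i) = 1/2 for all i

D_KL(P||U) = Σ P(x) log₂(P(x) / (1/2))
           = Σ P(x) log₂(P(x)) + log₂(2)
           = log₂(2) - H(P)

H(P) = -Σ P(x) log₂(P(x)):
  -P(1)·log₂(P(1)) = -(0.7832)·log₂(0.7832) = 0.27612
  -P(2)·log₂(P(2)) = -(0.2168)·log₂(0.2168) = 0.47817
H(P) = 0.27612 + 0.47817 = 0.75429 bits

log₂(2) = 1.00000 bits

D_KL(P||U) = 1.00000 - 0.75429 = 0.24571 ≈ 0.2457 bits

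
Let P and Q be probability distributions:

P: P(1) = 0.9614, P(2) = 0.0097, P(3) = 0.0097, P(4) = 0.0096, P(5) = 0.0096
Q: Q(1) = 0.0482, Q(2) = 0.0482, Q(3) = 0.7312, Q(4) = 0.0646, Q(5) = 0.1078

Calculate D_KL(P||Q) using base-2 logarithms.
4.0085 bits

D_KL(P||Q) = Σ P(x) log₂(P(x)/Q(x))

Computing term by term:
  P(1)·log₂(P(1)/Q(1)) = 0.9614·log₂(0.9614/0.0482) = 4.15136
  P(2)·log₂(P(2)/Q(2)) = 0.0097·log₂(0.0097/0.0482) = -0.02244
  P(3)·log₂(P(3)/Q(3)) = 0.0097·log₂(0.0097/0.7312) = -0.06049
  P(4)·log₂(P(4)/Q(4)) = 0.0096·log₂(0.0096/0.0646) = -0.02640
  P(5)·log₂(P(5)/Q(5)) = 0.0096·log₂(0.0096/0.1078) = -0.03350

D_KL(P||Q) = 4.15136 - 0.02244 - 0.06049 - 0.02640 - 0.03350 = 4.00853 ≈ 4.0085 bits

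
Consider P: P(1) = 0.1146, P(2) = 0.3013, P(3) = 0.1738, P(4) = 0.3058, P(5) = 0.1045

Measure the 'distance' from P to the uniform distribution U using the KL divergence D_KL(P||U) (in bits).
0.1403 bits

U(i) = 1/5 for all i

D_KL(P||U) = Σ P(x) log₂(P(x) / (1/5))
           = Σ P(x) log₂(P(x)) + log₂(5)
           = log₂(5) - H(P)

H(P) = -Σ P(x) log₂(P(x)):
  -P(1)·log₂(P(1)) = -(0.1146)·log₂(0.1146) = 0.35816
  -P(2)·log₂(P(2)) = -(0.3013)·log₂(0.3013) = 0.52147
  -P(3)·log₂(P(3)) = -(0.1738)·log₂(0.1738) = 0.43876
  -P(4)·log₂(P(4)) = -(0.3058)·log₂(0.3058) = 0.52272
  -P(5)·log₂(P(5)) = -(0.1045)·log₂(0.1045) = 0.34051
H(P) = 0.35816 + 0.52147 + 0.43876 + 0.52272 + 0.34051 = 2.18162 bits

log₂(5) = 2.32193 bits

D_KL(P||U) = 2.32193 - 2.18162 = 0.14031 ≈ 0.1403 bits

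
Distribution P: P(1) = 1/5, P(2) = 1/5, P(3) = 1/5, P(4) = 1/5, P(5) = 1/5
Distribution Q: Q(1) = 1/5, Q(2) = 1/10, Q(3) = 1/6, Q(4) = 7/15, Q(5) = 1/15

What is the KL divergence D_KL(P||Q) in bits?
0.3251 bits

D_KL(P||Q) = Σ P(x) log₂(P(x)/Q(x))

Computing term by term:
  P(1)·log₂(P(1)/Q(1)) = (1/5)·log₂((1/5)/(1/5)) = 0.00000
  P(2)·log₂(P(2)/Q(2)) = (1/5)·log₂((1/5)/(1/10)) = 0.20000
  P(3)·log₂(P(3)/Q(3)) = (1/5)·log₂((1/5)/(1/6)) = 0.05261
  P(4)·log₂(P(4)/Q(4)) = (1/5)·log₂((1/5)/(7/15)) = -0.24448
  P(5)·log₂(P(5)/Q(5)) = (1/5)·log₂((1/5)/(1/15)) = 0.31699

D_KL(P||Q) = 0.00000 + 0.20000 + 0.05261 - 0.24448 + 0.31699 = 0.32512 ≈ 0.3251 bits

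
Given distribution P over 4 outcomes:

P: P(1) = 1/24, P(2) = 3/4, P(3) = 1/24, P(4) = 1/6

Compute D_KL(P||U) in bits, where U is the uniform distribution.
0.8758 bits

U(i) = 1/4 for all i

D_KL(P||U) = Σ P(x) log₂(P(x) / (1/4))
           = Σ P(x) log₂(P(x)) + log₂(4)
           = log₂(4) - H(P)

H(P) = -Σ P(x) log₂(P(x)):
  -P(1)·log₂(P(1)) = -(1/24)·log₂(1/24) = 0.19104
  -P(2)·log₂(P(2)) = -(3/4)·log₂(3/4) = 0.31128
  -P(3)·log₂(P(3)) = -(1/24)·log₂(1/24) = 0.19104
  -P(4)·log₂(P(4)) = -(1/6)·log₂(1/6) = 0.43083
H(P) = 0.19104 + 0.31128 + 0.19104 + 0.43083 = 1.12419 bits

log₂(4) = 2.00000 bits

D_KL(P||U) = 2.00000 - 1.12419 = 0.87581 ≈ 0.8758 bits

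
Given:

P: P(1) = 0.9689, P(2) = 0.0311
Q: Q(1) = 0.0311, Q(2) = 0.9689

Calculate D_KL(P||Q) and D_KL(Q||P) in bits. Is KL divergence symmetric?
D_KL(P||Q) = 4.6528 bits, D_KL(Q||P) = 4.6528 bits. The two values coincide for this particular pair, but no — KL divergence is not symmetric in general.

D_KL(P||Q) = Σ P(x) log₂(P(x)/Q(x))

Computing term by term:
  P(1)·log₂(P(1)/Q(1)) = 0.9689·log₂(0.9689/0.0311) = 4.80706
  P(2)·log₂(P(2)/Q(2)) = 0.0311·log₂(0.0311/0.9689) = -0.15430

D_KL(P||Q) = 4.80706 - 0.15430 = 4.65276 ≈ 4.6528 bits

D_KL(Q||P) = Σ Q(x) log₂(Q(x)/P(x))

Computing term by term:
  Q(1)·log₂(Q(1)/P(1)) = 0.0311·log₂(0.0311/0.9689) = -0.15430
  Q(2)·log₂(Q(2)/P(2)) = 0.9689·log₂(0.9689/0.0311) = 4.80706

D_KL(Q||P) = -0.15430 + 4.80706 = 4.65276 ≈ 4.6528 bits

These ARE equal here. Q is P with outcomes relabeled (Q(1) = P(2), Q(2) = P(1)) by a relabeling that is its own inverse, so the two sums contain exactly the same terms in a different order. This is a special case — KL divergence is not symmetric in general: D_KL(P||Q) ≠ D_KL(Q||P) for most P, Q.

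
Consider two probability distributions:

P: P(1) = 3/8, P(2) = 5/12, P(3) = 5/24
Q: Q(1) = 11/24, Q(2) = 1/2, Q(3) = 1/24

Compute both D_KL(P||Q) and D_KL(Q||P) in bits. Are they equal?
D_KL(P||Q) = 0.2656 bits, D_KL(Q||P) = 0.1675 bits. No, they are not equal.

D_KL(P||Q) = Σ P(x) log₂(P(x)/Q(x))

Computing term by term:
  P(1)·log₂(P(1)/Q(1)) = (3/8)·log₂((3/8)/(11/24)) = -0.10856
  P(2)·log₂(P(2)/Q(2)) = (5/12)·log₂((5/12)/(1/2)) = -0.10960
  P(3)·log₂(P(3)/Q(3)) = (5/24)·log₂((5/24)/(1/24)) = 0.48374

D_KL(P||Q) = -0.10856 - 0.10960 + 0.48374 = 0.26558 ≈ 0.2656 bits

D_KL(Q||P) = Σ Q(x) log₂(Q(x)/P(x))

Computing term by term:
  Q(1)·log₂(Q(1)/P(1)) = (11/24)·log₂((11/24)/(3/8)) = 0.13269
  Q(2)·log₂(Q(2)/P(2)) = (1/2)·log₂((1/2)/(5/12)) = 0.13152
  Q(3)·log₂(Q(3)/P(3)) = (1/24)·log₂((1/24)/(5/24)) = -0.09675

D_KL(Q||P) = 0.13269 + 0.13152 - 0.09675 = 0.16746 ≈ 0.1675 bits

These are NOT equal (difference: 0.0981 bits). KL divergence is asymmetric: D_KL(P||Q) ≠ D_KL(Q||P) in general.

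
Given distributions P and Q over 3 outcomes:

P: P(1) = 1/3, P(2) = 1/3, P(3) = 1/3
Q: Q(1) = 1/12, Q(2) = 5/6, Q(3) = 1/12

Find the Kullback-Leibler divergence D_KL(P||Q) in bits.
0.8927 bits

D_KL(P||Q) = Σ P(x) log₂(P(x)/Q(x))

Computing term by term:
  P(1)·log₂(P(1)/Q(1)) = (1/3)·log₂((1/3)/(1/12)) = 0.66667
  P(2)·log₂(P(2)/Q(2)) = (1/3)·log₂((1/3)/(5/6)) = -0.44064
  P(3)·log₂(P(3)/Q(3)) = (1/3)·log₂((1/3)/(1/12)) = 0.66667

D_KL(P||Q) = 0.66667 - 0.44064 + 0.66667 = 0.89270 ≈ 0.8927 bits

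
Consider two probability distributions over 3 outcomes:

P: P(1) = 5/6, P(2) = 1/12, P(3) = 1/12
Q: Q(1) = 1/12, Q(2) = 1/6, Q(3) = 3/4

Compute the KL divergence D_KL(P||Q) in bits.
2.4208 bits

D_KL(P||Q) = Σ P(x) log₂(P(x)/Q(x))

Computing term by term:
  P(1)·log₂(P(1)/Q(1)) = (5/6)·log₂((5/6)/(1/12)) = 2.76827
  P(2)·log₂(P(2)/Q(2)) = (1/12)·log₂((1/12)/(1/6)) = -0.08333
  P(3)·log₂(P(3)/Q(3)) = (1/12)·log₂((1/12)/(3/4)) = -0.26416

D_KL(P||Q) = 2.76827 - 0.08333 - 0.26416 = 2.42078 ≈ 2.4208 bits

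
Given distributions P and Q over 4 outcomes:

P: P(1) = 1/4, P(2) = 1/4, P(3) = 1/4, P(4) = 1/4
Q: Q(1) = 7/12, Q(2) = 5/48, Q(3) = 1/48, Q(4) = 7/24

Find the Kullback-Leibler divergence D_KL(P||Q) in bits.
0.8508 bits

D_KL(P||Q) = Σ P(x) log₂(P(x)/Q(x))

Computing term by term:
  P(1)·log₂(P(1)/Q(1)) = (1/4)·log₂((1/4)/(7/12)) = -0.30560
  P(2)·log₂(P(2)/Q(2)) = (1/4)·log₂((1/4)/(5/48)) = 0.31576
  P(3)·log₂(P(3)/Q(3)) = (1/4)·log₂((1/4)/(1/48)) = 0.89624
  P(4)·log₂(P(4)/Q(4)) = (1/4)·log₂((1/4)/(7/24)) = -0.05560

D_KL(P||Q) = -0.30560 + 0.31576 + 0.89624 - 0.05560 = 0.85080 ≈ 0.8508 bits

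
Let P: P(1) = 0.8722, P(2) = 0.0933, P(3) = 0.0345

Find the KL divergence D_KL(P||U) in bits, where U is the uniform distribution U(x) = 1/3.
0.9261 bits

U(i) = 1/3 for all i

D_KL(P||U) = Σ P(x) log₂(P(x) / (1/3))
           = Σ P(x) log₂(P(x)) + log₂(3)
           = log₂(3) - H(P)

H(P) = -Σ P(x) log₂(P(x)):
  -P(1)·log₂(P(1)) = -(0.8722)·log₂(0.8722) = 0.17206
  -P(2)·log₂(P(2)) = -(0.0933)·log₂(0.0933) = 0.31927
  -P(3)·log₂(P(3)) = -(0.0345)·log₂(0.0345) = 0.16758
H(P) = 0.17206 + 0.31927 + 0.16758 = 0.65891 bits

log₂(3) = 1.58496 bits

D_KL(P||U) = 1.58496 - 0.65891 = 0.92605 ≈ 0.9261 bits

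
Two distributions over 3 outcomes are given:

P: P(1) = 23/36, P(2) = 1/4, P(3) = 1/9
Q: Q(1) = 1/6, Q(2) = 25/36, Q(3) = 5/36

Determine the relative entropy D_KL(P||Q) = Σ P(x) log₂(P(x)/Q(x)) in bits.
0.8343 bits

D_KL(P||Q) = Σ P(x) log₂(P(x)/Q(x))

Computing term by term:
  P(1)·log₂(P(1)/Q(1)) = (23/36)·log₂((23/36)/(1/6)) = 1.23855
  P(2)·log₂(P(2)/Q(2)) = (1/4)·log₂((1/4)/(25/36)) = -0.36848
  P(3)·log₂(P(3)/Q(3)) = (1/9)·log₂((1/9)/(5/36)) = -0.03577

D_KL(P||Q) = 1.23855 - 0.36848 - 0.03577 = 0.83430 ≈ 0.8343 bits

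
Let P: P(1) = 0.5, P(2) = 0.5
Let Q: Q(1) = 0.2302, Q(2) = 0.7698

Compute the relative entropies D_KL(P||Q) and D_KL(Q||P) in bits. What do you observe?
D_KL(P||Q) = 0.2482 bits, D_KL(Q||P) = 0.2216 bits. The two directions give different values (D_KL(P||Q) exceeds D_KL(Q||P) by 0.0266 bits): KL divergence is asymmetric.

D_KL(P||Q) = Σ P(x) log₂(P(x)/Q(x))

Computing term by term:
  P(1)·log₂(P(1)/Q(1)) = 0.5·log₂(0.5/0.2302) = 0.55952
  P(2)·log₂(P(2)/Q(2)) = 0.5·log₂(0.5/0.7698) = -0.31128

D_KL(P||Q) = 0.55952 - 0.31128 = 0.24824 ≈ 0.2482 bits

D_KL(Q||P) = Σ Q(x) log₂(Q(x)/P(x))

Computing term by term:
  Q(1)·log₂(Q(1)/P(1)) = 0.2302·log₂(0.2302/0.5) = -0.25760
  Q(2)·log₂(Q(2)/P(2)) = 0.7698·log₂(0.7698/0.5) = 0.47924

D_KL(Q||P) = -0.25760 + 0.47924 = 0.22164 ≈ 0.2216 bits

These are NOT equal (difference: 0.0266 bits). KL divergence is asymmetric: D_KL(P||Q) ≠ D_KL(Q||P) in general.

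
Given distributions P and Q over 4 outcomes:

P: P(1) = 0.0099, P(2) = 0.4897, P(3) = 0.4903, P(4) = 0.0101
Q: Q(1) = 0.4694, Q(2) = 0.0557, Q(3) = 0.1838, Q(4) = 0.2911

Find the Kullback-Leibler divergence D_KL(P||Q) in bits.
2.1257 bits

D_KL(P||Q) = Σ P(x) log₂(P(x)/Q(x))

Computing term by term:
  P(1)·log₂(P(1)/Q(1)) = 0.0099·log₂(0.0099/0.4694) = -0.05512
  P(2)·log₂(P(2)/Q(2)) = 0.4897·log₂(0.4897/0.0557) = 1.53577
  P(3)·log₂(P(3)/Q(3)) = 0.4903·log₂(0.4903/0.1838) = 0.69403
  P(4)·log₂(P(4)/Q(4)) = 0.0101·log₂(0.0101/0.2911) = -0.04898

D_KL(P||Q) = -0.05512 + 1.53577 + 0.69403 - 0.04898 = 2.12570 ≈ 2.1257 bits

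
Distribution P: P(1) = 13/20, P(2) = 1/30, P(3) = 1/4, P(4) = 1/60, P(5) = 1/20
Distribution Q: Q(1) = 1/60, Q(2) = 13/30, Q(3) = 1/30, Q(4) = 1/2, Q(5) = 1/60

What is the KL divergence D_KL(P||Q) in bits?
4.0364 bits

D_KL(P||Q) = Σ P(x) log₂(P(x)/Q(x))

Computing term by term:
  P(1)·log₂(P(1)/Q(1)) = (13/20)·log₂((13/20)/(1/60)) = 3.43551
  P(2)·log₂(P(2)/Q(2)) = (1/30)·log₂((1/30)/(13/30)) = -0.12335
  P(3)·log₂(P(3)/Q(3)) = (1/4)·log₂((1/4)/(1/30)) = 0.72672
  P(4)·log₂(P(4)/Q(4)) = (1/60)·log₂((1/60)/(1/2)) = -0.08178
  P(5)·log₂(P(5)/Q(5)) = (1/20)·log₂((1/20)/(1/60)) = 0.07925

D_KL(P||Q) = 3.43551 - 0.12335 + 0.72672 - 0.08178 + 0.07925 = 4.03635 ≈ 4.0364 bits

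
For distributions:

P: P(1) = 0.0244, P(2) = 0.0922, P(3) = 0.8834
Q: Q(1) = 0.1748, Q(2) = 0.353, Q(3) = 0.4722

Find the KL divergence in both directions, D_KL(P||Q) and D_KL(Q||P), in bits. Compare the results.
D_KL(P||Q) = 0.5504 bits, D_KL(Q||P) = 0.7536 bits. D_KL(Q||P) is larger than D_KL(P||Q) by 0.2032 bits; the two directions differ.

D_KL(P||Q) = Σ P(x) log₂(P(x)/Q(x))

Computing term by term:
  P(1)·log₂(P(1)/Q(1)) = 0.0244·log₂(0.0244/0.1748) = -0.06931
  P(2)·log₂(P(2)/Q(2)) = 0.0922·log₂(0.0922/0.353) = -0.17858
  P(3)·log₂(P(3)/Q(3)) = 0.8834·log₂(0.8834/0.4722) = 0.79830

D_KL(P||Q) = -0.06931 - 0.17858 + 0.79830 = 0.55041 ≈ 0.5504 bits

D_KL(Q||P) = Σ Q(x) log₂(Q(x)/P(x))

Computing term by term:
  Q(1)·log₂(Q(1)/P(1)) = 0.1748·log₂(0.1748/0.0244) = 0.49656
  Q(2)·log₂(Q(2)/P(2)) = 0.353·log₂(0.353/0.0922) = 0.68370
  Q(3)·log₂(Q(3)/P(3)) = 0.4722·log₂(0.4722/0.8834) = -0.42671

D_KL(Q||P) = 0.49656 + 0.68370 - 0.42671 = 0.75355 ≈ 0.7536 bits

These are NOT equal (difference: 0.2032 bits). KL divergence is asymmetric: D_KL(P||Q) ≠ D_KL(Q||P) in general.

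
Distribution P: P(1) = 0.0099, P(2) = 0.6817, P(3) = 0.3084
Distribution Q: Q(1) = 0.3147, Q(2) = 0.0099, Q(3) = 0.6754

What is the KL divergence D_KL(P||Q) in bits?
3.7640 bits

D_KL(P||Q) = Σ P(x) log₂(P(x)/Q(x))

Computing term by term:
  P(1)·log₂(P(1)/Q(1)) = 0.0099·log₂(0.0099/0.3147) = -0.04941
  P(2)·log₂(P(2)/Q(2)) = 0.6817·log₂(0.6817/0.0099) = 4.16216
  P(3)·log₂(P(3)/Q(3)) = 0.3084·log₂(0.3084/0.6754) = -0.34878

D_KL(P||Q) = -0.04941 + 4.16216 - 0.34878 = 3.76397 ≈ 3.7640 bits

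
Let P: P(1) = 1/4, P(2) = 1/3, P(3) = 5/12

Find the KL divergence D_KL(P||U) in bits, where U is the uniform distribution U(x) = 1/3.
0.0304 bits

U(i) = 1/3 for all i

D_KL(P||U) = Σ P(x) log₂(P(x) / (1/3))
           = Σ P(x) log₂(P(x)) + log₂(3)
           = log₂(3) - H(P)

H(P) = -Σ P(x) log₂(P(x)):
  -P(1)·log₂(P(1)) = -(1/4)·log₂(1/4) = 0.50000
  -P(2)·log₂(P(2)) = -(1/3)·log₂(1/3) = 0.52832
  -P(3)·log₂(P(3)) = -(5/12)·log₂(5/12) = 0.52626
H(P) = 0.50000 + 0.52832 + 0.52626 = 1.55458 bits

log₂(3) = 1.58496 bits

D_KL(P||U) = 1.58496 - 1.55458 = 0.03038 ≈ 0.0304 bits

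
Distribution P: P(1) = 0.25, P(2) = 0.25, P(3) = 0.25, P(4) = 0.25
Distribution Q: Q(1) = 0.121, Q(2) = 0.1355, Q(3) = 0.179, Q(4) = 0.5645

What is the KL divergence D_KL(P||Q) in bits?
0.3094 bits

D_KL(P||Q) = Σ P(x) log₂(P(x)/Q(x))

Computing term by term:
  P(1)·log₂(P(1)/Q(1)) = 0.25·log₂(0.25/0.121) = 0.26173
  P(2)·log₂(P(2)/Q(2)) = 0.25·log₂(0.25/0.1355) = 0.22091
  P(3)·log₂(P(3)/Q(3)) = 0.25·log₂(0.25/0.179) = 0.12049
  P(4)·log₂(P(4)/Q(4)) = 0.25·log₂(0.25/0.5645) = -0.29376

D_KL(P||Q) = 0.26173 + 0.22091 + 0.12049 - 0.29376 = 0.30937 ≈ 0.3094 bits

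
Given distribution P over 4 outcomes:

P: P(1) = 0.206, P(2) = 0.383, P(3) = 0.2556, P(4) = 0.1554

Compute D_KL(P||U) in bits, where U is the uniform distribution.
0.0797 bits

U(i) = 1/4 for all i

D_KL(P||U) = Σ P(x) log₂(P(x) / (1/4))
           = Σ P(x) log₂(P(x)) + log₂(4)
           = log₂(4) - H(P)

H(P) = -Σ P(x) log₂(P(x)):
  -P(1)·log₂(P(1)) = -(0.206)·log₂(0.206) = 0.46953
  -P(2)·log₂(P(2)) = -(0.383)·log₂(0.383) = 0.53030
  -P(3)·log₂(P(3)) = -(0.2556)·log₂(0.2556) = 0.50303
  -P(4)·log₂(P(4)) = -(0.1554)·log₂(0.1554) = 0.41740
H(P) = 0.46953 + 0.53030 + 0.50303 + 0.41740 = 1.92026 bits

log₂(4) = 2.00000 bits

D_KL(P||U) = 2.00000 - 1.92026 = 0.07974 ≈ 0.0797 bits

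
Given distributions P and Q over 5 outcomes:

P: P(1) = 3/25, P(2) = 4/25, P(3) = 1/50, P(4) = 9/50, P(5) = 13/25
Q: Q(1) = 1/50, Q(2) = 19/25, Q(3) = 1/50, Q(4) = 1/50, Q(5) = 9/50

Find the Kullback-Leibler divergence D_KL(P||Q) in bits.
1.3170 bits

D_KL(P||Q) = Σ P(x) log₂(P(x)/Q(x))

Computing term by term:
  P(1)·log₂(P(1)/Q(1)) = (3/25)·log₂((3/25)/(1/50)) = 0.31020
  P(2)·log₂(P(2)/Q(2)) = (4/25)·log₂((4/25)/(19/25)) = -0.35967
  P(3)·log₂(P(3)/Q(3)) = (1/50)·log₂((1/50)/(1/50)) = 0.00000
  P(4)·log₂(P(4)/Q(4)) = (9/50)·log₂((9/50)/(1/50)) = 0.57059
  P(5)·log₂(P(5)/Q(5)) = (13/25)·log₂((13/25)/(9/50)) = 0.79587

D_KL(P||Q) = 0.31020 - 0.35967 + 0.00000 + 0.57059 + 0.79587 = 1.31699 ≈ 1.3170 bits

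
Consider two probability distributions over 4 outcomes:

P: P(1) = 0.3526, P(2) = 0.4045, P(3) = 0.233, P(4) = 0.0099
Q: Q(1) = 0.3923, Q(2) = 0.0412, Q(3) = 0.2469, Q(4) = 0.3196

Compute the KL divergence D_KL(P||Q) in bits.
1.2096 bits

D_KL(P||Q) = Σ P(x) log₂(P(x)/Q(x))

Computing term by term:
  P(1)·log₂(P(1)/Q(1)) = 0.3526·log₂(0.3526/0.3923) = -0.05427
  P(2)·log₂(P(2)/Q(2)) = 0.4045·log₂(0.4045/0.0412) = 1.33300
  P(3)·log₂(P(3)/Q(3)) = 0.233·log₂(0.233/0.2469) = -0.01948
  P(4)·log₂(P(4)/Q(4)) = 0.0099·log₂(0.0099/0.3196) = -0.04963

D_KL(P||Q) = -0.05427 + 1.33300 - 0.01948 - 0.04963 = 1.20962 ≈ 1.2096 bits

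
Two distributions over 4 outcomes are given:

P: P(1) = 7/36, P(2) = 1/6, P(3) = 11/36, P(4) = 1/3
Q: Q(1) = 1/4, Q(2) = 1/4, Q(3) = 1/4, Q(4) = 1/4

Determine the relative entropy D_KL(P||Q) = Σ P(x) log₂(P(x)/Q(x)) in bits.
0.0588 bits

D_KL(P||Q) = Σ P(x) log₂(P(x)/Q(x))

Computing term by term:
  P(1)·log₂(P(1)/Q(1)) = (7/36)·log₂((7/36)/(1/4)) = -0.07050
  P(2)·log₂(P(2)/Q(2)) = (1/6)·log₂((1/6)/(1/4)) = -0.09749
  P(3)·log₂(P(3)/Q(3)) = (11/36)·log₂((11/36)/(1/4)) = 0.08846
  P(4)·log₂(P(4)/Q(4)) = (1/3)·log₂((1/3)/(1/4)) = 0.13835

D_KL(P||Q) = -0.07050 - 0.09749 + 0.08846 + 0.13835 = 0.05882 ≈ 0.0588 bits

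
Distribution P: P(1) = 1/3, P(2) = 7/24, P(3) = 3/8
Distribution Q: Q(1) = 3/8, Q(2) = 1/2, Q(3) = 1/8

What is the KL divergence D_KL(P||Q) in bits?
0.3109 bits

D_KL(P||Q) = Σ P(x) log₂(P(x)/Q(x))

Computing term by term:
  P(1)·log₂(P(1)/Q(1)) = (1/3)·log₂((1/3)/(3/8)) = -0.05664
  P(2)·log₂(P(2)/Q(2)) = (7/24)·log₂((7/24)/(1/2)) = -0.22680
  P(3)·log₂(P(3)/Q(3)) = (3/8)·log₂((3/8)/(1/8)) = 0.59436

D_KL(P||Q) = -0.05664 - 0.22680 + 0.59436 = 0.31092 ≈ 0.3109 bits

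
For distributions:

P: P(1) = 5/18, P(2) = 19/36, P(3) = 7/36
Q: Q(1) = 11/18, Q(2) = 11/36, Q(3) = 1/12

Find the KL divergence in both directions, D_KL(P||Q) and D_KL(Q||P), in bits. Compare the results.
D_KL(P||Q) = 0.3379 bits, D_KL(Q||P) = 0.3523 bits. D_KL(Q||P) is larger than D_KL(P||Q) by 0.0144 bits; the two directions differ.

D_KL(P||Q) = Σ P(x) log₂(P(x)/Q(x))

Computing term by term:
  P(1)·log₂(P(1)/Q(1)) = (5/18)·log₂((5/18)/(11/18)) = -0.31597
  P(2)·log₂(P(2)/Q(2)) = (19/36)·log₂((19/36)/(11/36)) = 0.41615
  P(3)·log₂(P(3)/Q(3)) = (7/36)·log₂((7/36)/(1/12)) = 0.23769

D_KL(P||Q) = -0.31597 + 0.41615 + 0.23769 = 0.33787 ≈ 0.3379 bits

D_KL(Q||P) = Σ Q(x) log₂(Q(x)/P(x))

Computing term by term:
  Q(1)·log₂(Q(1)/P(1)) = (11/18)·log₂((11/18)/(5/18)) = 0.69514
  Q(2)·log₂(Q(2)/P(2)) = (11/36)·log₂((11/36)/(19/36)) = -0.24093
  Q(3)·log₂(Q(3)/P(3)) = (1/12)·log₂((1/12)/(7/36)) = -0.10187

D_KL(Q||P) = 0.69514 - 0.24093 - 0.10187 = 0.35234 ≈ 0.3523 bits

These are NOT equal (difference: 0.0144 bits). KL divergence is asymmetric: D_KL(P||Q) ≠ D_KL(Q||P) in general.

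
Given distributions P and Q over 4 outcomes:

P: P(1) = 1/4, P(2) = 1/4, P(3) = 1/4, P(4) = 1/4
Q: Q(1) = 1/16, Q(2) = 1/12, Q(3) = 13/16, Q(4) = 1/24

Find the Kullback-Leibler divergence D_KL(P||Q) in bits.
1.1174 bits

D_KL(P||Q) = Σ P(x) log₂(P(x)/Q(x))

Computing term by term:
  P(1)·log₂(P(1)/Q(1)) = (1/4)·log₂((1/4)/(1/16)) = 0.50000
  P(2)·log₂(P(2)/Q(2)) = (1/4)·log₂((1/4)/(1/12)) = 0.39624
  P(3)·log₂(P(3)/Q(3)) = (1/4)·log₂((1/4)/(13/16)) = -0.42511
  P(4)·log₂(P(4)/Q(4)) = (1/4)·log₂((1/4)/(1/24)) = 0.64624

D_KL(P||Q) = 0.50000 + 0.39624 - 0.42511 + 0.64624 = 1.11737 ≈ 1.1174 bits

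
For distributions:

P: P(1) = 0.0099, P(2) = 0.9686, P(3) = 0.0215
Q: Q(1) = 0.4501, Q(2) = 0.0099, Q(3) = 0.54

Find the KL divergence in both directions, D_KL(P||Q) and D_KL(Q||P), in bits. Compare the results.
D_KL(P||Q) = 6.2502 bits, D_KL(Q||P) = 4.9244 bits. D_KL(P||Q) is larger than D_KL(Q||P) by 1.3258 bits; the two directions differ.

D_KL(P||Q) = Σ P(x) log₂(P(x)/Q(x))

Computing term by term:
  P(1)·log₂(P(1)/Q(1)) = 0.0099·log₂(0.0099/0.4501) = -0.05452
  P(2)·log₂(P(2)/Q(2)) = 0.9686·log₂(0.9686/0.0099) = 6.40470
  P(3)·log₂(P(3)/Q(3)) = 0.0215·log₂(0.0215/0.54) = -0.09999

D_KL(P||Q) = -0.05452 + 6.40470 - 0.09999 = 6.25019 ≈ 6.2502 bits

D_KL(Q||P) = Σ Q(x) log₂(Q(x)/P(x))

Computing term by term:
  Q(1)·log₂(Q(1)/P(1)) = 0.4501·log₂(0.4501/0.0099) = 2.47855
  Q(2)·log₂(Q(2)/P(2)) = 0.0099·log₂(0.0099/0.9686) = -0.06546
  Q(3)·log₂(Q(3)/P(3)) = 0.54·log₂(0.54/0.0215) = 2.51130

D_KL(Q||P) = 2.47855 - 0.06546 + 2.51130 = 4.92439 ≈ 4.9244 bits

These are NOT equal (difference: 1.3258 bits). KL divergence is asymmetric: D_KL(P||Q) ≠ D_KL(Q||P) in general.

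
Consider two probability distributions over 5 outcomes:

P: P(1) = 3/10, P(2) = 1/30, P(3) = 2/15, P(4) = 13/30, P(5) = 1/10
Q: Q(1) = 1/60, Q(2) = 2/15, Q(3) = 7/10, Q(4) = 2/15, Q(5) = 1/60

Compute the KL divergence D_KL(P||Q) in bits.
1.8607 bits

D_KL(P||Q) = Σ P(x) log₂(P(x)/Q(x))

Computing term by term:
  P(1)·log₂(P(1)/Q(1)) = (3/10)·log₂((3/10)/(1/60)) = 1.25098
  P(2)·log₂(P(2)/Q(2)) = (1/30)·log₂((1/30)/(2/15)) = -0.06667
  P(3)·log₂(P(3)/Q(3)) = (2/15)·log₂((2/15)/(7/10)) = -0.31898
  P(4)·log₂(P(4)/Q(4)) = (13/30)·log₂((13/30)/(2/15)) = 0.73686
  P(5)·log₂(P(5)/Q(5)) = (1/10)·log₂((1/10)/(1/60)) = 0.25850

D_KL(P||Q) = 1.25098 - 0.06667 - 0.31898 + 0.73686 + 0.25850 = 1.86069 ≈ 1.8607 bits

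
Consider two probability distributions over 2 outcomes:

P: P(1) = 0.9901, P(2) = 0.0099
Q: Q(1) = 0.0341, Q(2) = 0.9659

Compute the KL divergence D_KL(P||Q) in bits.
4.7462 bits

D_KL(P||Q) = Σ P(x) log₂(P(x)/Q(x))

Computing term by term:
  P(1)·log₂(P(1)/Q(1)) = 0.9901·log₂(0.9901/0.0341) = 4.81162
  P(2)·log₂(P(2)/Q(2)) = 0.0099·log₂(0.0099/0.9659) = -0.06542

D_KL(P||Q) = 4.81162 - 0.06542 = 4.74620 ≈ 4.7462 bits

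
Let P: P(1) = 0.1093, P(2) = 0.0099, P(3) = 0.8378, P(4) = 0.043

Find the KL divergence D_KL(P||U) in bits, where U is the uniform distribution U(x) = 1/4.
1.1759 bits

U(i) = 1/4 for all i

D_KL(P||U) = Σ P(x) log₂(P(x) / (1/4))
           = Σ P(x) log₂(P(x)) + log₂(4)
           = log₂(4) - H(P)

H(P) = -Σ P(x) log₂(P(x)):
  -P(1)·log₂(P(1)) = -(0.1093)·log₂(0.1093) = 0.34906
  -P(2)·log₂(P(2)) = -(0.0099)·log₂(0.0099) = 0.06592
  -P(3)·log₂(P(3)) = -(0.8378)·log₂(0.8378) = 0.21391
  -P(4)·log₂(P(4)) = -(0.043)·log₂(0.043) = 0.19520
H(P) = 0.34906 + 0.06592 + 0.21391 + 0.19520 = 0.82409 bits

log₂(4) = 2.00000 bits

D_KL(P||U) = 2.00000 - 0.82409 = 1.17591 ≈ 1.1759 bits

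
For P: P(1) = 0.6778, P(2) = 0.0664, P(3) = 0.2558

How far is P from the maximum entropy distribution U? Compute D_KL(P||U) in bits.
0.4417 bits

U(i) = 1/3 for all i

D_KL(P||U) = Σ P(x) log₂(P(x) / (1/3))
           = Σ P(x) log₂(P(x)) + log₂(3)
           = log₂(3) - H(P)

H(P) = -Σ P(x) log₂(P(x)):
  -P(1)·log₂(P(1)) = -(0.6778)·log₂(0.6778) = 0.38029
  -P(2)·log₂(P(2)) = -(0.0664)·log₂(0.0664) = 0.25980
  -P(3)·log₂(P(3)) = -(0.2558)·log₂(0.2558) = 0.50314
H(P) = 0.38029 + 0.25980 + 0.50314 = 1.14323 bits

log₂(3) = 1.58496 bits

D_KL(P||U) = 1.58496 - 1.14323 = 0.44173 ≈ 0.4417 bits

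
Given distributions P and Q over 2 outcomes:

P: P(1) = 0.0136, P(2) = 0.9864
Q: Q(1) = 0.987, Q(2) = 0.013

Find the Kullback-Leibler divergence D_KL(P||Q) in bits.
6.0766 bits

D_KL(P||Q) = Σ P(x) log₂(P(x)/Q(x))

Computing term by term:
  P(1)·log₂(P(1)/Q(1)) = 0.0136·log₂(0.0136/0.987) = -0.08407
  P(2)·log₂(P(2)/Q(2)) = 0.9864·log₂(0.9864/0.013) = 6.16065

D_KL(P||Q) = -0.08407 + 6.16065 = 6.07658 ≈ 6.0766 bits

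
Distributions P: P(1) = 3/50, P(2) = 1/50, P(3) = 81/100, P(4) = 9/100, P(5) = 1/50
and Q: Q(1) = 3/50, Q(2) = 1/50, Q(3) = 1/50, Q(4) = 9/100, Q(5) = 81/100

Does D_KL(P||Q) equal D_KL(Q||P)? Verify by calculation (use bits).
D_KL(P||Q) = 4.2185 bits, D_KL(Q||P) = 4.2185 bits. Yes — for this pair D_KL(P||Q) = D_KL(Q||P).

D_KL(P||Q) = Σ P(x) log₂(P(x)/Q(x))

Computing term by term:
  P(1)·log₂(P(1)/Q(1)) = (3/50)·log₂((3/50)/(3/50)) = 0.00000
  P(2)·log₂(P(2)/Q(2)) = (1/50)·log₂((1/50)/(1/50)) = 0.00000
  P(3)·log₂(P(3)/Q(3)) = (81/100)·log₂((81/100)/(1/50)) = 4.32528
  P(4)·log₂(P(4)/Q(4)) = (9/100)·log₂((9/100)/(9/100)) = 0.00000
  P(5)·log₂(P(5)/Q(5)) = (1/50)·log₂((1/50)/(81/100)) = -0.10680

D_KL(P||Q) = 0.00000 + 0.00000 + 4.32528 + 0.00000 - 0.10680 = 4.21848 ≈ 4.2185 bits

D_KL(Q||P) = Σ Q(x) log₂(Q(x)/P(x))

Computing term by term:
  Q(1)·log₂(Q(1)/P(1)) = (3/50)·log₂((3/50)/(3/50)) = 0.00000
  Q(2)·log₂(Q(2)/P(2)) = (1/50)·log₂((1/50)/(1/50)) = 0.00000
  Q(3)·log₂(Q(3)/P(3)) = (1/50)·log₂((1/50)/(81/100)) = -0.10680
  Q(4)·log₂(Q(4)/P(4)) = (9/100)·log₂((9/100)/(9/100)) = 0.00000
  Q(5)·log₂(Q(5)/P(5)) = (81/100)·log₂((81/100)/(1/50)) = 4.32528

D_KL(Q||P) = 0.00000 + 0.00000 - 0.10680 + 0.00000 + 4.32528 = 4.21848 ≈ 4.2185 bits

These ARE equal here. Q is P with outcomes relabeled (Q(3) = P(5), Q(5) = P(3)) by a relabeling that is its own inverse, so the two sums contain exactly the same terms in a different order. This is a special case — KL divergence is not symmetric in general: D_KL(P||Q) ≠ D_KL(Q||P) for most P, Q.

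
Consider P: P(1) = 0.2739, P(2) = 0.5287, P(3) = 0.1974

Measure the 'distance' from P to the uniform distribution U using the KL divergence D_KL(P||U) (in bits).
0.1250 bits

U(i) = 1/3 for all i

D_KL(P||U) = Σ P(x) log₂(P(x) / (1/3))
           = Σ P(x) log₂(P(x)) + log₂(3)
           = log₂(3) - H(P)

H(P) = -Σ P(x) log₂(P(x)):
  -P(1)·log₂(P(1)) = -(0.2739)·log₂(0.2739) = 0.51172
  -P(2)·log₂(P(2)) = -(0.5287)·log₂(0.5287) = 0.48613
  -P(3)·log₂(P(3)) = -(0.1974)·log₂(0.1974) = 0.46208
H(P) = 0.51172 + 0.48613 + 0.46208 = 1.45993 bits

log₂(3) = 1.58496 bits

D_KL(P||U) = 1.58496 - 1.45993 = 0.12503 ≈ 0.1250 bits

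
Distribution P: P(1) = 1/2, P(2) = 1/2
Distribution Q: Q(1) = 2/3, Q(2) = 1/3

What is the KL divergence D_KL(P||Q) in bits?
0.0850 bits

D_KL(P||Q) = Σ P(x) log₂(P(x)/Q(x))

Computing term by term:
  P(1)·log₂(P(1)/Q(1)) = (1/2)·log₂((1/2)/(2/3)) = -0.20752
  P(2)·log₂(P(2)/Q(2)) = (1/2)·log₂((1/2)/(1/3)) = 0.29248

D_KL(P||Q) = -0.20752 + 0.29248 = 0.08496 ≈ 0.0850 bits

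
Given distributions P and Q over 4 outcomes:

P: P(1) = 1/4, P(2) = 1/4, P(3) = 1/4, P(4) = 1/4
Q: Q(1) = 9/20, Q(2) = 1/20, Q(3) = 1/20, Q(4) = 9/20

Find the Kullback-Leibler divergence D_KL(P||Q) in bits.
0.7370 bits

D_KL(P||Q) = Σ P(x) log₂(P(x)/Q(x))

Computing term by term:
  P(1)·log₂(P(1)/Q(1)) = (1/4)·log₂((1/4)/(9/20)) = -0.21200
  P(2)·log₂(P(2)/Q(2)) = (1/4)·log₂((1/4)/(1/20)) = 0.58048
  P(3)·log₂(P(3)/Q(3)) = (1/4)·log₂((1/4)/(1/20)) = 0.58048
  P(4)·log₂(P(4)/Q(4)) = (1/4)·log₂((1/4)/(9/20)) = -0.21200

D_KL(P||Q) = -0.21200 + 0.58048 + 0.58048 - 0.21200 = 0.73696 ≈ 0.7370 bits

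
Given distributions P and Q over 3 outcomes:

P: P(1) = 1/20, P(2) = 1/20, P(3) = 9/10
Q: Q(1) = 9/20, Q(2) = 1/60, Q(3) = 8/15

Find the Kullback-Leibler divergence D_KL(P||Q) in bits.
0.6002 bits

D_KL(P||Q) = Σ P(x) log₂(P(x)/Q(x))

Computing term by term:
  P(1)·log₂(P(1)/Q(1)) = (1/20)·log₂((1/20)/(9/20)) = -0.15850
  P(2)·log₂(P(2)/Q(2)) = (1/20)·log₂((1/20)/(1/60)) = 0.07925
  P(3)·log₂(P(3)/Q(3)) = (9/10)·log₂((9/10)/(8/15)) = 0.67940

D_KL(P||Q) = -0.15850 + 0.07925 + 0.67940 = 0.60015 ≈ 0.6002 bits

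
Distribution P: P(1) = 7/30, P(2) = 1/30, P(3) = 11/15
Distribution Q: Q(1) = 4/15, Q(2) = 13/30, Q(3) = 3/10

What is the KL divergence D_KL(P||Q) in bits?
0.7773 bits

D_KL(P||Q) = Σ P(x) log₂(P(x)/Q(x))

Computing term by term:
  P(1)·log₂(P(1)/Q(1)) = (7/30)·log₂((7/30)/(4/15)) = -0.04495
  P(2)·log₂(P(2)/Q(2)) = (1/30)·log₂((1/30)/(13/30)) = -0.12335
  P(3)·log₂(P(3)/Q(3)) = (11/15)·log₂((11/15)/(3/10)) = 0.94564

D_KL(P||Q) = -0.04495 - 0.12335 + 0.94564 = 0.77734 ≈ 0.7773 bits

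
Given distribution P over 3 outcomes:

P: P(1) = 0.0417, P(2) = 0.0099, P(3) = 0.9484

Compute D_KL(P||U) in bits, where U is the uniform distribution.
1.2554 bits

U(i) = 1/3 for all i

D_KL(P||U) = Σ P(x) log₂(P(x) / (1/3))
           = Σ P(x) log₂(P(x)) + log₂(3)
           = log₂(3) - H(P)

H(P) = -Σ P(x) log₂(P(x)):
  -P(1)·log₂(P(1)) = -(0.0417)·log₂(0.0417) = 0.19114
  -P(2)·log₂(P(2)) = -(0.0099)·log₂(0.0099) = 0.06592
  -P(3)·log₂(P(3)) = -(0.9484)·log₂(0.9484) = 0.07249
H(P) = 0.19114 + 0.06592 + 0.07249 = 0.32955 bits

log₂(3) = 1.58496 bits

D_KL(P||U) = 1.58496 - 0.32955 = 1.25541 ≈ 1.2554 bits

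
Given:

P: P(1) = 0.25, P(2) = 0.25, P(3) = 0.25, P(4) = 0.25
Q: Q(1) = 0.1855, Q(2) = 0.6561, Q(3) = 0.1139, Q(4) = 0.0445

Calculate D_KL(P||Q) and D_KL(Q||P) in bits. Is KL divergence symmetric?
D_KL(P||Q) = 0.6657 bits, D_KL(Q||P) = 0.5934 bits. No, KL divergence is not symmetric.

D_KL(P||Q) = Σ P(x) log₂(P(x)/Q(x))

Computing term by term:
  P(1)·log₂(P(1)/Q(1)) = 0.25·log₂(0.25/0.1855) = 0.10763
  P(2)·log₂(P(2)/Q(2)) = 0.25·log₂(0.25/0.6561) = -0.34800
  P(3)·log₂(P(3)/Q(3)) = 0.25·log₂(0.25/0.1139) = 0.28354
  P(4)·log₂(P(4)/Q(4)) = 0.25·log₂(0.25/0.0445) = 0.62251

D_KL(P||Q) = 0.10763 - 0.34800 + 0.28354 + 0.62251 = 0.66568 ≈ 0.6657 bits

D_KL(Q||P) = Σ Q(x) log₂(Q(x)/P(x))

Computing term by term:
  Q(1)·log₂(Q(1)/P(1)) = 0.1855·log₂(0.1855/0.25) = -0.07986
  Q(2)·log₂(Q(2)/P(2)) = 0.6561·log₂(0.6561/0.25) = 0.91328
  Q(3)·log₂(Q(3)/P(3)) = 0.1139·log₂(0.1139/0.25) = -0.12918
  Q(4)·log₂(Q(4)/P(4)) = 0.0445·log₂(0.0445/0.25) = -0.11081

D_KL(Q||P) = -0.07986 + 0.91328 - 0.12918 - 0.11081 = 0.59343 ≈ 0.5934 bits

These are NOT equal (difference: 0.0723 bits). KL divergence is asymmetric: D_KL(P||Q) ≠ D_KL(Q||P) in general.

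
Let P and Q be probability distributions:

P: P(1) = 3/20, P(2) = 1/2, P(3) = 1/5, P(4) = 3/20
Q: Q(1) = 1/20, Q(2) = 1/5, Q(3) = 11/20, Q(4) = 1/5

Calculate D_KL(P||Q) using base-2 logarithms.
0.5446 bits

D_KL(P||Q) = Σ P(x) log₂(P(x)/Q(x))

Computing term by term:
  P(1)·log₂(P(1)/Q(1)) = (3/20)·log₂((3/20)/(1/20)) = 0.23774
  P(2)·log₂(P(2)/Q(2)) = (1/2)·log₂((1/2)/(1/5)) = 0.66096
  P(3)·log₂(P(3)/Q(3)) = (1/5)·log₂((1/5)/(11/20)) = -0.29189
  P(4)·log₂(P(4)/Q(4)) = (3/20)·log₂((3/20)/(1/5)) = -0.06226

D_KL(P||Q) = 0.23774 + 0.66096 - 0.29189 - 0.06226 = 0.54455 ≈ 0.5446 bits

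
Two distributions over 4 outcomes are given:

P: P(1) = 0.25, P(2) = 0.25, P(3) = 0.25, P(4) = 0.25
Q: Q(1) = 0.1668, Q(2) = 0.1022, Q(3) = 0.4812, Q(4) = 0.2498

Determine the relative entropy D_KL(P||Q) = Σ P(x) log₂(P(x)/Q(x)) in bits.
0.2327 bits

D_KL(P||Q) = Σ P(x) log₂(P(x)/Q(x))

Computing term by term:
  P(1)·log₂(P(1)/Q(1)) = 0.25·log₂(0.25/0.1668) = 0.14595
  P(2)·log₂(P(2)/Q(2)) = 0.25·log₂(0.25/0.1022) = 0.32263
  P(3)·log₂(P(3)/Q(3)) = 0.25·log₂(0.25/0.4812) = -0.23618
  P(4)·log₂(P(4)/Q(4)) = 0.25·log₂(0.25/0.2498) = 0.00029

D_KL(P||Q) = 0.14595 + 0.32263 - 0.23618 + 0.00029 = 0.23269 ≈ 0.2327 bits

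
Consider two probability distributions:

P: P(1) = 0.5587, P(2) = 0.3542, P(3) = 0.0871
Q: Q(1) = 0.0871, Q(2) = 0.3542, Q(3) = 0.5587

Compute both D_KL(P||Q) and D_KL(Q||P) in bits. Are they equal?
D_KL(P||Q) = 1.2645 bits, D_KL(Q||P) = 1.2645 bits. Yes, in this case they are equal (although KL divergence is not symmetric in general).

D_KL(P||Q) = Σ P(x) log₂(P(x)/Q(x))

Computing term by term:
  P(1)·log₂(P(1)/Q(1)) = 0.5587·log₂(0.5587/0.0871) = 1.49806
  P(2)·log₂(P(2)/Q(2)) = 0.3542·log₂(0.3542/0.3542) = 0.00000
  P(3)·log₂(P(3)/Q(3)) = 0.0871·log₂(0.0871/0.5587) = -0.23354

D_KL(P||Q) = 1.49806 + 0.00000 - 0.23354 = 1.26452 ≈ 1.2645 bits

D_KL(Q||P) = Σ Q(x) log₂(Q(x)/P(x))

Computing term by term:
  Q(1)·log₂(Q(1)/P(1)) = 0.0871·log₂(0.0871/0.5587) = -0.23354
  Q(2)·log₂(Q(2)/P(2)) = 0.3542·log₂(0.3542/0.3542) = 0.00000
  Q(3)·log₂(Q(3)/P(3)) = 0.5587·log₂(0.5587/0.0871) = 1.49806

D_KL(Q||P) = -0.23354 + 0.00000 + 1.49806 = 1.26452 ≈ 1.2645 bits

These ARE equal here. Q is P with outcomes relabeled (Q(1) = P(3), Q(3) = P(1)) by a relabeling that is its own inverse, so the two sums contain exactly the same terms in a different order. This is a special case — KL divergence is not symmetric in general: D_KL(P||Q) ≠ D_KL(Q||P) for most P, Q.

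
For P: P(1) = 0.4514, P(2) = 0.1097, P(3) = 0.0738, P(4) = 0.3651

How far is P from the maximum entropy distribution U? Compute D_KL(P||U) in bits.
0.3240 bits

U(i) = 1/4 for all i

D_KL(P||U) = Σ P(x) log₂(P(x) / (1/4))
           = Σ P(x) log₂(P(x)) + log₂(4)
           = log₂(4) - H(P)

H(P) = -Σ P(x) log₂(P(x)):
  -P(1)·log₂(P(1)) = -(0.4514)·log₂(0.4514) = 0.51799
  -P(2)·log₂(P(2)) = -(0.1097)·log₂(0.1097) = 0.34976
  -P(3)·log₂(P(3)) = -(0.0738)·log₂(0.0738) = 0.27751
  -P(4)·log₂(P(4)) = -(0.3651)·log₂(0.3651) = 0.53072
H(P) = 0.51799 + 0.34976 + 0.27751 + 0.53072 = 1.67598 bits

log₂(4) = 2.00000 bits

D_KL(P||U) = 2.00000 - 1.67598 = 0.32402 ≈ 0.3240 bits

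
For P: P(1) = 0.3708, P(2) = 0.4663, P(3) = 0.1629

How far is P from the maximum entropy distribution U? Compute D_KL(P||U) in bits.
0.1145 bits

U(i) = 1/3 for all i

D_KL(P||U) = Σ P(x) log₂(P(x) / (1/3))
           = Σ P(x) log₂(P(x)) + log₂(3)
           = log₂(3) - H(P)

H(P) = -Σ P(x) log₂(P(x)):
  -P(1)·log₂(P(1)) = -(0.3708)·log₂(0.3708) = 0.53072
  -P(2)·log₂(P(2)) = -(0.4663)·log₂(0.4663) = 0.51324
  -P(3)·log₂(P(3)) = -(0.1629)·log₂(0.1629) = 0.42646
H(P) = 0.53072 + 0.51324 + 0.42646 = 1.47042 bits

log₂(3) = 1.58496 bits

D_KL(P||U) = 1.58496 - 1.47042 = 0.11454 ≈ 0.1145 bits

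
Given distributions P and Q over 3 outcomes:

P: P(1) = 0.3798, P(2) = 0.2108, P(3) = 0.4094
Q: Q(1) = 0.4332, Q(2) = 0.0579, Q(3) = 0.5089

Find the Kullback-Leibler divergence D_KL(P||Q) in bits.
0.1924 bits

D_KL(P||Q) = Σ P(x) log₂(P(x)/Q(x))

Computing term by term:
  P(1)·log₂(P(1)/Q(1)) = 0.3798·log₂(0.3798/0.4332) = -0.07208
  P(2)·log₂(P(2)/Q(2)) = 0.2108·log₂(0.2108/0.0579) = 0.39298
  P(3)·log₂(P(3)/Q(3)) = 0.4094·log₂(0.4094/0.5089) = -0.12850

D_KL(P||Q) = -0.07208 + 0.39298 - 0.12850 = 0.19240 ≈ 0.1924 bits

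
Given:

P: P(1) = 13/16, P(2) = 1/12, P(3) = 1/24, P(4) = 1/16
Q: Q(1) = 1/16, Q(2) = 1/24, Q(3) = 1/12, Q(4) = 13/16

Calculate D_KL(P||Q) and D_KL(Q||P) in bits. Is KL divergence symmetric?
D_KL(P||Q) = 2.8170 bits, D_KL(Q||P) = 2.8170 bits. The two values coincide for this particular pair, but no — KL divergence is not symmetric in general.

D_KL(P||Q) = Σ P(x) log₂(P(x)/Q(x))

Computing term by term:
  P(1)·log₂(P(1)/Q(1)) = (13/16)·log₂((13/16)/(1/16)) = 3.00661
  P(2)·log₂(P(2)/Q(2)) = (1/12)·log₂((1/12)/(1/24)) = 0.08333
  P(3)·log₂(P(3)/Q(3)) = (1/24)·log₂((1/24)/(1/12)) = -0.04167
  P(4)·log₂(P(4)/Q(4)) = (1/16)·log₂((1/16)/(13/16)) = -0.23128

D_KL(P||Q) = 3.00661 + 0.08333 - 0.04167 - 0.23128 = 2.81699 ≈ 2.8170 bits

D_KL(Q||P) = Σ Q(x) log₂(Q(x)/P(x))

Computing term by term:
  Q(1)·log₂(Q(1)/P(1)) = (1/16)·log₂((1/16)/(13/16)) = -0.23128
  Q(2)·log₂(Q(2)/P(2)) = (1/24)·log₂((1/24)/(1/12)) = -0.04167
  Q(3)·log₂(Q(3)/P(3)) = (1/12)·log₂((1/12)/(1/24)) = 0.08333
  Q(4)·log₂(Q(4)/P(4)) = (13/16)·log₂((13/16)/(1/16)) = 3.00661

D_KL(Q||P) = -0.23128 - 0.04167 + 0.08333 + 3.00661 = 2.81699 ≈ 2.8170 bits

These ARE equal here. Q is P with outcomes relabeled (Q(1) = P(4), Q(2) = P(3), Q(3) = P(2), Q(4) = P(1)) by a relabeling that is its own inverse, so the two sums contain exactly the same terms in a different order. This is a special case — KL divergence is not symmetric in general: D_KL(P||Q) ≠ D_KL(Q||P) for most P, Q.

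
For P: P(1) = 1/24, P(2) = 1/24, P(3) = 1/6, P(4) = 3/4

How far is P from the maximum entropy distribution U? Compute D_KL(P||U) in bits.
0.8758 bits

U(i) = 1/4 for all i

D_KL(P||U) = Σ P(x) log₂(P(x) / (1/4))
           = Σ P(x) log₂(P(x)) + log₂(4)
           = log₂(4) - H(P)

H(P) = -Σ P(x) log₂(P(x)):
  -P(1)·log₂(P(1)) = -(1/24)·log₂(1/24) = 0.19104
  -P(2)·log₂(P(2)) = -(1/24)·log₂(1/24) = 0.19104
  -P(3)·log₂(P(3)) = -(1/6)·log₂(1/6) = 0.43083
  -P(4)·log₂(P(4)) = -(3/4)·log₂(3/4) = 0.31128
H(P) = 0.19104 + 0.19104 + 0.43083 + 0.31128 = 1.12419 bits

log₂(4) = 2.00000 bits

D_KL(P||U) = 2.00000 - 1.12419 = 0.87581 ≈ 0.8758 bits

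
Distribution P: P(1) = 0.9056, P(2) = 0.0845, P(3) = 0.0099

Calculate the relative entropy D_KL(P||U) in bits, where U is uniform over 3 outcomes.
1.0883 bits

U(i) = 1/3 for all i

D_KL(P||U) = Σ P(x) log₂(P(x) / (1/3))
           = Σ P(x) log₂(P(x)) + log₂(3)
           = log₂(3) - H(P)

H(P) = -Σ P(x) log₂(P(x)):
  -P(1)·log₂(P(1)) = -(0.9056)·log₂(0.9056) = 0.12955
  -P(2)·log₂(P(2)) = -(0.0845)·log₂(0.0845) = 0.30123
  -P(3)·log₂(P(3)) = -(0.0099)·log₂(0.0099) = 0.06592
H(P) = 0.12955 + 0.30123 + 0.06592 = 0.49670 bits

log₂(3) = 1.58496 bits

D_KL(P||U) = 1.58496 - 0.49670 = 1.08826 ≈ 1.0883 bits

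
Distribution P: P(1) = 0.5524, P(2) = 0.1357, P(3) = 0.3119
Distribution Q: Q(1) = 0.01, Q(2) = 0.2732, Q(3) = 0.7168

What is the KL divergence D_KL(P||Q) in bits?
2.6857 bits

D_KL(P||Q) = Σ P(x) log₂(P(x)/Q(x))

Computing term by term:
  P(1)·log₂(P(1)/Q(1)) = 0.5524·log₂(0.5524/0.01) = 3.19709
  P(2)·log₂(P(2)/Q(2)) = 0.1357·log₂(0.1357/0.2732) = -0.13699
  P(3)·log₂(P(3)/Q(3)) = 0.3119·log₂(0.3119/0.7168) = -0.37443

D_KL(P||Q) = 3.19709 - 0.13699 - 0.37443 = 2.68567 ≈ 2.6857 bits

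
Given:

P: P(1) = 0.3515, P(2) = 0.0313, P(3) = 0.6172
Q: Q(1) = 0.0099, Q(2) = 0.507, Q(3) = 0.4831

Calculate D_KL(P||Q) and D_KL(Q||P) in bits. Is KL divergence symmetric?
D_KL(P||Q) = 1.9026 bits, D_KL(Q||P) = 1.8153 bits. No, KL divergence is not symmetric.

D_KL(P||Q) = Σ P(x) log₂(P(x)/Q(x))

Computing term by term:
  P(1)·log₂(P(1)/Q(1)) = 0.3515·log₂(0.3515/0.0099) = 1.81021
  P(2)·log₂(P(2)/Q(2)) = 0.0313·log₂(0.0313/0.507) = -0.12576
  P(3)·log₂(P(3)/Q(3)) = 0.6172·log₂(0.6172/0.4831) = 0.21813

D_KL(P||Q) = 1.81021 - 0.12576 + 0.21813 = 1.90258 ≈ 1.9026 bits

D_KL(Q||P) = Σ Q(x) log₂(Q(x)/P(x))

Computing term by term:
  Q(1)·log₂(Q(1)/P(1)) = 0.0099·log₂(0.0099/0.3515) = -0.05098
  Q(2)·log₂(Q(2)/P(2)) = 0.507·log₂(0.507/0.0313) = 2.03700
  Q(3)·log₂(Q(3)/P(3)) = 0.4831·log₂(0.4831/0.6172) = -0.17074

D_KL(Q||P) = -0.05098 + 2.03700 - 0.17074 = 1.81528 ≈ 1.8153 bits

These are NOT equal (difference: 0.0873 bits). KL divergence is asymmetric: D_KL(P||Q) ≠ D_KL(Q||P) in general.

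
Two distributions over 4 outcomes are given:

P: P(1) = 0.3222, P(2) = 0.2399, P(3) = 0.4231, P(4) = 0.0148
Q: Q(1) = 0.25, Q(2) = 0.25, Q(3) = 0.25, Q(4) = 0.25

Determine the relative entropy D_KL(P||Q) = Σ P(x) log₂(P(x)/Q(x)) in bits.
0.3645 bits

D_KL(P||Q) = Σ P(x) log₂(P(x)/Q(x))

Computing term by term:
  P(1)·log₂(P(1)/Q(1)) = 0.3222·log₂(0.3222/0.25) = 0.11793
  P(2)·log₂(P(2)/Q(2)) = 0.2399·log₂(0.2399/0.25) = -0.01427
  P(3)·log₂(P(3)/Q(3)) = 0.4231·log₂(0.4231/0.25) = 0.32116
  P(4)·log₂(P(4)/Q(4)) = 0.0148·log₂(0.0148/0.25) = -0.06036

D_KL(P||Q) = 0.11793 - 0.01427 + 0.32116 - 0.06036 = 0.36446 ≈ 0.3645 bits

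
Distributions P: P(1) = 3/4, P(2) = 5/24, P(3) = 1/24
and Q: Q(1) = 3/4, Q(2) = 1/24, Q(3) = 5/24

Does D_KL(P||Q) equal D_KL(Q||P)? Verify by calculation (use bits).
D_KL(P||Q) = 0.3870 bits, D_KL(Q||P) = 0.3870 bits. Yes — for this pair D_KL(P||Q) = D_KL(Q||P).

D_KL(P||Q) = Σ P(x) log₂(P(x)/Q(x))

Computing term by term:
  P(1)·log₂(P(1)/Q(1)) = (3/4)·log₂((3/4)/(3/4)) = 0.00000
  P(2)·log₂(P(2)/Q(2)) = (5/24)·log₂((5/24)/(1/24)) = 0.48374
  P(3)·log₂(P(3)/Q(3)) = (1/24)·log₂((1/24)/(5/24)) = -0.09675

D_KL(P||Q) = 0.00000 + 0.48374 - 0.09675 = 0.38699 ≈ 0.3870 bits

D_KL(Q||P) = Σ Q(x) log₂(Q(x)/P(x))

Computing term by term:
  Q(1)·log₂(Q(1)/P(1)) = (3/4)·log₂((3/4)/(3/4)) = 0.00000
  Q(2)·log₂(Q(2)/P(2)) = (1/24)·log₂((1/24)/(5/24)) = -0.09675
  Q(3)·log₂(Q(3)/P(3)) = (5/24)·log₂((5/24)/(1/24)) = 0.48374

D_KL(Q||P) = 0.00000 - 0.09675 + 0.48374 = 0.38699 ≈ 0.3870 bits

These ARE equal here. Q is P with outcomes relabeled (Q(2) = P(3), Q(3) = P(2)) by a relabeling that is its own inverse, so the two sums contain exactly the same terms in a different order. This is a special case — KL divergence is not symmetric in general: D_KL(P||Q) ≠ D_KL(Q||P) for most P, Q.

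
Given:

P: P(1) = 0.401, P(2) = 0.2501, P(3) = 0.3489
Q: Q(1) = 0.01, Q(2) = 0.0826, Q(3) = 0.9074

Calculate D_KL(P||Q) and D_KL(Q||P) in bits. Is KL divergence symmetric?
D_KL(P||Q) = 2.0542 bits, D_KL(Q||P) = 1.0660 bits. No, KL divergence is not symmetric.

D_KL(P||Q) = Σ P(x) log₂(P(x)/Q(x))

Computing term by term:
  P(1)·log₂(P(1)/Q(1)) = 0.401·log₂(0.401/0.01) = 2.13554
  P(2)·log₂(P(2)/Q(2)) = 0.2501·log₂(0.2501/0.0826) = 0.39973
  P(3)·log₂(P(3)/Q(3)) = 0.3489·log₂(0.3489/0.9074) = -0.48111

D_KL(P||Q) = 2.13554 + 0.39973 - 0.48111 = 2.05416 ≈ 2.0542 bits

D_KL(Q||P) = Σ Q(x) log₂(Q(x)/P(x))

Computing term by term:
  Q(1)·log₂(Q(1)/P(1)) = 0.01·log₂(0.01/0.401) = -0.05326
  Q(2)·log₂(Q(2)/P(2)) = 0.0826·log₂(0.0826/0.2501) = -0.13202
  Q(3)·log₂(Q(3)/P(3)) = 0.9074·log₂(0.9074/0.3489) = 1.25124

D_KL(Q||P) = -0.05326 - 0.13202 + 1.25124 = 1.06596 ≈ 1.0660 bits

These are NOT equal (difference: 0.9882 bits). KL divergence is asymmetric: D_KL(P||Q) ≠ D_KL(Q||P) in general.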